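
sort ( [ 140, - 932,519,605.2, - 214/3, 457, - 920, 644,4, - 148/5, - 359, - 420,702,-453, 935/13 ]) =[ - 932, - 920, -453, -420, - 359 ,  -  214/3, - 148/5 , 4, 935/13, 140,457, 519, 605.2, 644, 702 ] 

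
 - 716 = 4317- 5033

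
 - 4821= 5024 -9845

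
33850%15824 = 2202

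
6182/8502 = 3091/4251 = 0.73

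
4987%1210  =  147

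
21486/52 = 413 + 5/26= 413.19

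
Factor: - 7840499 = -7840499^1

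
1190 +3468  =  4658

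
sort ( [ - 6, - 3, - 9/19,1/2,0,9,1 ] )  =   [ - 6,-3, - 9/19, 0, 1/2,1  ,  9]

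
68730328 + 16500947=85231275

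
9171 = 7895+1276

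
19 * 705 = 13395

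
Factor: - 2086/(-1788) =2^( - 1) * 3^ ( - 1 ) * 7^1=7/6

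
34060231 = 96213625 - 62153394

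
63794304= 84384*756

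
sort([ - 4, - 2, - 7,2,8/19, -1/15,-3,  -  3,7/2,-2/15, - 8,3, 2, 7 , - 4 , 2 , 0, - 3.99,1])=[ - 8, - 7, - 4, - 4, - 3.99, - 3, - 3 , - 2, - 2/15 , - 1/15,0,8/19 , 1,2, 2,2, 3,7/2, 7] 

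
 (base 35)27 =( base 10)77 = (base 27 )2n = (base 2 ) 1001101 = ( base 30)2h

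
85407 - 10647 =74760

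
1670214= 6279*266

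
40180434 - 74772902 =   -  34592468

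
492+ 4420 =4912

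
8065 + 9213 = 17278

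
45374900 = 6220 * 7295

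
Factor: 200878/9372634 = 100439/4686317 = 47^1* 2137^1 *4686317^( - 1) 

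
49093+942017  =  991110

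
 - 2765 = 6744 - 9509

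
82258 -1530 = 80728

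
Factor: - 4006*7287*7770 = - 2^2 * 3^2*5^1*7^2*37^1*347^1*2003^1 = -226819679940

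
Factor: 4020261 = 3^1*7^1*191441^1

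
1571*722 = 1134262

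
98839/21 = 4706+13/21 =4706.62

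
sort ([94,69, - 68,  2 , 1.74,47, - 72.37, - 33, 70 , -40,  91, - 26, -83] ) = [ - 83, - 72.37, - 68, - 40, - 33,-26, 1.74,  2, 47,69,70, 91, 94] 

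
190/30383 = 190/30383 = 0.01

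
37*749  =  27713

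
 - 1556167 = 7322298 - 8878465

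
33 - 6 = 27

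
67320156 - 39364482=27955674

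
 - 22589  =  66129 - 88718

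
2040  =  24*85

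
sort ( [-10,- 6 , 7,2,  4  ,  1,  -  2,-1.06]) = [-10, - 6, - 2,-1.06, 1,2,4,7]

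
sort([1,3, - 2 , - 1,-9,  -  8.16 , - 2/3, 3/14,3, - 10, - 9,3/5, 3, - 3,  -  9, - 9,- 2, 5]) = [ - 10, - 9,  -  9, - 9,  -  9, - 8.16,- 3,-2, - 2, - 1, - 2/3, 3/14, 3/5, 1, 3,3, 3, 5 ]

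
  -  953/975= - 1 + 22/975 = -0.98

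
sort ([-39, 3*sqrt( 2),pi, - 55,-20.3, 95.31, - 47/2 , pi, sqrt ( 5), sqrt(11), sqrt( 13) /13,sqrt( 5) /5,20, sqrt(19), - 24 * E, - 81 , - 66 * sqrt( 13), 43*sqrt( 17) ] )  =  [ - 66*sqrt( 13 ) , - 81, - 24* E,-55, - 39, - 47/2, - 20.3, sqrt( 13)/13,  sqrt( 5)/5, sqrt( 5), pi,pi, sqrt( 11), 3*sqrt( 2), sqrt( 19 ),20, 95.31,43*sqrt(17 ) ]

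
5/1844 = 5/1844 = 0.00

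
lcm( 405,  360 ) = 3240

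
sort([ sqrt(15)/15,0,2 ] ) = [ 0, sqrt(15) /15,  2] 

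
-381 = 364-745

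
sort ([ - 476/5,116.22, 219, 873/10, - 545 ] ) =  [ - 545 , - 476/5, 873/10, 116.22,219]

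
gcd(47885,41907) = 61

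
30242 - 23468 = 6774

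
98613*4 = 394452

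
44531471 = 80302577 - 35771106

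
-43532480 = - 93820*464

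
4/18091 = 4/18091=0.00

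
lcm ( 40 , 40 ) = 40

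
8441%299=69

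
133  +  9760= 9893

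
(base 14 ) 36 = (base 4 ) 300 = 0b110000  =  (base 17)2e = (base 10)48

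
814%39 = 34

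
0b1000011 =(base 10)67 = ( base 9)74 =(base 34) 1X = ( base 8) 103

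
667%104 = 43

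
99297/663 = 1947/13 = 149.77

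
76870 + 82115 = 158985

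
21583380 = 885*24388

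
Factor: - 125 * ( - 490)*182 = 2^2*5^4*7^3*13^1=   11147500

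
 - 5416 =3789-9205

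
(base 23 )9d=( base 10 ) 220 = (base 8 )334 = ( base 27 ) 84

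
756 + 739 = 1495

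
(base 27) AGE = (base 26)bbe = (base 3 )101121112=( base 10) 7736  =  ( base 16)1E38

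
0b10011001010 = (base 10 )1226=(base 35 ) 101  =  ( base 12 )862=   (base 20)316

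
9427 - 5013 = 4414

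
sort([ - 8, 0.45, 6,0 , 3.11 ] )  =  [-8, 0, 0.45, 3.11, 6 ]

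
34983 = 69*507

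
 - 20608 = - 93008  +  72400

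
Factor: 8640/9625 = 2^6 * 3^3*5^( - 2)*7^( - 1)*11^ ( - 1 )  =  1728/1925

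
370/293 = 1+ 77/293 = 1.26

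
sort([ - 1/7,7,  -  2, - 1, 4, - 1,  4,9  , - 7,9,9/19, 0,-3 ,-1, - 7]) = [ - 7,-7,- 3,- 2, -1,- 1, - 1,-1/7,0, 9/19,4, 4,7,  9, 9]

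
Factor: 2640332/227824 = 2^(  -  2 )*29^( - 1)*31^1*107^1*199^1*491^( - 1 ) = 660083/56956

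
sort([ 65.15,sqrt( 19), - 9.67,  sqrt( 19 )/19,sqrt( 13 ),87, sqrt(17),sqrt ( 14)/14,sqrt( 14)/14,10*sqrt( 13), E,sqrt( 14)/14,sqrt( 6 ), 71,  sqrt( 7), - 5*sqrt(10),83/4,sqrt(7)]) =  [ - 5*sqrt( 10), - 9.67,sqrt( 19)/19,sqrt(14)/14,sqrt(14)/14 , sqrt( 14)/14,sqrt( 6 ), sqrt( 7),sqrt( 7 ),E,sqrt(13),sqrt( 17), sqrt(19), 83/4,  10*sqrt( 13),65.15,71, 87]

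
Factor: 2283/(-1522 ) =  - 2^( - 1)*3^1 = - 3/2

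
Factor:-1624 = - 2^3*7^1*29^1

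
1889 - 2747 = -858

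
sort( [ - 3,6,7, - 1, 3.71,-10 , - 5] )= [ -10,-5, - 3,-1,3.71,  6,7] 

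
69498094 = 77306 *899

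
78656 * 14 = 1101184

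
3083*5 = 15415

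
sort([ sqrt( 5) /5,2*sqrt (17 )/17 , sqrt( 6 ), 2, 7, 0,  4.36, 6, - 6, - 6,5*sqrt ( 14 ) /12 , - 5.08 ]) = [-6, - 6,  -  5.08, 0,sqrt(5)/5, 2*sqrt( 17)/17,5*sqrt( 14) /12,2, sqrt(6), 4.36, 6, 7]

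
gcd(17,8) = 1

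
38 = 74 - 36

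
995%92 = 75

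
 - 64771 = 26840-91611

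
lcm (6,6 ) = 6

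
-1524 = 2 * ( - 762) 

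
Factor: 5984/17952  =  1/3 = 3^( - 1) 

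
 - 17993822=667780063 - 685773885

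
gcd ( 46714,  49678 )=2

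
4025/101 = 4025/101 = 39.85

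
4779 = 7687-2908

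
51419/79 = 51419/79 = 650.87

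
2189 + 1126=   3315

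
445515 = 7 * 63645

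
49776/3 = 16592 = 16592.00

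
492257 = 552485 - 60228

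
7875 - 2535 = 5340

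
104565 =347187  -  242622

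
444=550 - 106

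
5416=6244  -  828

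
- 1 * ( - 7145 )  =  7145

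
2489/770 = 2489/770 = 3.23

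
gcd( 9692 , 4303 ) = 1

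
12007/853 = 14+65/853=14.08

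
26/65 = 2/5  =  0.40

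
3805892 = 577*6596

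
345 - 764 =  - 419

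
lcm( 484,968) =968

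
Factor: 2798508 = 2^2*3^1 * 101^1* 2309^1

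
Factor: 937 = 937^1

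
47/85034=47/85034 = 0.00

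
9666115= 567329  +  9098786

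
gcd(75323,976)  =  1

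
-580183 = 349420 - 929603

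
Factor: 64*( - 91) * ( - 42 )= 244608 = 2^7*3^1*7^2 * 13^1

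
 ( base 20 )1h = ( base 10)37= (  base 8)45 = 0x25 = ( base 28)19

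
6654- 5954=700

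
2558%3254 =2558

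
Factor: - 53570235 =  - 3^1 *5^1 * 1783^1*2003^1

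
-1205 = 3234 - 4439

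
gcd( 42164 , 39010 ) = 166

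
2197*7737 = 16998189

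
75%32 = 11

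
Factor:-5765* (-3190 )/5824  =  9195175/2912 = 2^ (-5 )*5^2*7^( - 1)*11^1*13^(-1) * 29^1 * 1153^1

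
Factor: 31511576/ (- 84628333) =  - 2^3*19^1 * 53^(- 1) *107^( - 1)*379^1*547^1* 14923^(-1)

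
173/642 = 173/642 = 0.27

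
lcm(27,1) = 27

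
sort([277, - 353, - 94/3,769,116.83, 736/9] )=[ - 353, - 94/3 , 736/9, 116.83,  277, 769 ] 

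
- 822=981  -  1803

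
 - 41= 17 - 58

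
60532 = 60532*1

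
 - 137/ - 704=137/704 = 0.19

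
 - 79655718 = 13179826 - 92835544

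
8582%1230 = 1202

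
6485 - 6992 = - 507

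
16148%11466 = 4682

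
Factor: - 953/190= - 2^( - 1 )*5^( - 1)*19^( - 1 ) * 953^1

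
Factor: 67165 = 5^1*7^1 * 19^1*101^1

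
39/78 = 1/2 = 0.50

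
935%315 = 305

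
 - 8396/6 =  - 1400 + 2/3 = - 1399.33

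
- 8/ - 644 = 2/161 = 0.01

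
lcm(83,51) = 4233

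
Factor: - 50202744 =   -  2^3*3^1*23^1*90947^1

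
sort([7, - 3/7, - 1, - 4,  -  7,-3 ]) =[ - 7, - 4,  -  3, - 1, - 3/7, 7 ]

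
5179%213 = 67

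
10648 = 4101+6547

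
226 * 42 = 9492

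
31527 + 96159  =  127686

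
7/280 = 1/40 =0.03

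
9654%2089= 1298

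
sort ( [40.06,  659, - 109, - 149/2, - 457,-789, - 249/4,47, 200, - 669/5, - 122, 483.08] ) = [-789 , - 457, - 669/5,-122, - 109, - 149/2, - 249/4, 40.06,47,200, 483.08,659] 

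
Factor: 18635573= 11^2 * 233^1*661^1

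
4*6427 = 25708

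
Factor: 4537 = 13^1*349^1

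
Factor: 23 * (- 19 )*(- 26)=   2^1*13^1*19^1*23^1 = 11362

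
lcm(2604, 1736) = 5208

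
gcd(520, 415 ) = 5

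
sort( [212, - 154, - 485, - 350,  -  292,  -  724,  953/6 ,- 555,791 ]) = [ - 724 , - 555,-485, - 350,-292, - 154,953/6,  212 , 791 ] 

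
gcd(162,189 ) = 27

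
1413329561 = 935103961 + 478225600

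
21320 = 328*65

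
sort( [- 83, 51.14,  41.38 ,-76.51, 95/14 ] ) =[ - 83 ,- 76.51, 95/14, 41.38,51.14 ] 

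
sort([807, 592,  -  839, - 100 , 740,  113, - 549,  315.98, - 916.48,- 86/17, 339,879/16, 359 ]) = [ - 916.48,  -  839,- 549, - 100,  -  86/17,879/16, 113,315.98, 339, 359, 592, 740, 807 ]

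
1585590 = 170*9327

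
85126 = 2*42563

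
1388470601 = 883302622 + 505167979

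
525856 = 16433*32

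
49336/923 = 49336/923 = 53.45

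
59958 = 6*9993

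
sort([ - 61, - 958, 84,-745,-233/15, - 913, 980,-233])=[-958, - 913, - 745,  -  233, -61,-233/15,  84,980 ]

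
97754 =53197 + 44557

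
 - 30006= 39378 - 69384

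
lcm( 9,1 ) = 9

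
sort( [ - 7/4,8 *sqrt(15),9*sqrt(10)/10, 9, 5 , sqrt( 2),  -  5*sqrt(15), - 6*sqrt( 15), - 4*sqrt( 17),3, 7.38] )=[ - 6 * sqrt( 15 ), - 5*sqrt ( 15), - 4*sqrt ( 17), - 7/4, sqrt( 2), 9 * sqrt(10) /10,3,5,7.38,  9,8*sqrt (15 )] 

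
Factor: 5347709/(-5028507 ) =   -  3^(-3)*11^(- 1 )*947^1*5647^1*16931^( - 1 )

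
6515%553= 432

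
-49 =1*( - 49 )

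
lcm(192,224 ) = 1344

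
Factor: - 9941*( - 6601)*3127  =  7^1*23^1*41^1*53^1*59^1*9941^1 = 205195431707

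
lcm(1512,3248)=87696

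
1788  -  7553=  - 5765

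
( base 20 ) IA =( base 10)370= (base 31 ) bt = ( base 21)HD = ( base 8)562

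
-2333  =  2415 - 4748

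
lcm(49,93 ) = 4557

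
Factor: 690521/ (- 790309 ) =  - 53117^1*60793^( - 1) = - 53117/60793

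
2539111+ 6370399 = 8909510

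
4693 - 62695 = -58002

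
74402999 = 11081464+63321535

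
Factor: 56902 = 2^1*23^1 *1237^1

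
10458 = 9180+1278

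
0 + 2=2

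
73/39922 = 73/39922 = 0.00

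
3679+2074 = 5753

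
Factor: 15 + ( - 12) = 3^1  =  3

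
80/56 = 10/7 = 1.43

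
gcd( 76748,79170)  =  14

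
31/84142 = 31/84142 = 0.00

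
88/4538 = 44/2269 = 0.02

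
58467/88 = 664+35/88 = 664.40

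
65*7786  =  506090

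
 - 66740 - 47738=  - 114478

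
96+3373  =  3469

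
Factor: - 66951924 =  - 2^2* 3^1 * 13^1 * 163^1*2633^1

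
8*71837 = 574696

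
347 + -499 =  - 152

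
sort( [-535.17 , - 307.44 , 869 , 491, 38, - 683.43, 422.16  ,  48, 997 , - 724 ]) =[ - 724, - 683.43, - 535.17,-307.44, 38, 48,422.16, 491,869, 997 ] 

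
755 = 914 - 159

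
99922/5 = 19984 + 2/5 = 19984.40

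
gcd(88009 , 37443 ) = 1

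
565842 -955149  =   - 389307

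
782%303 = 176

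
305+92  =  397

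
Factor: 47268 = 2^2*3^2 *13^1*101^1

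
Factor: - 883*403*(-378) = 2^1* 3^3 * 7^1*13^1*31^1*883^1 =134510922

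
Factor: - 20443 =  - 20443^1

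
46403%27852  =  18551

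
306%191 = 115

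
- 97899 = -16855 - 81044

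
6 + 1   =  7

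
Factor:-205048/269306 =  - 284/373 = -2^2*71^1*373^(  -  1 )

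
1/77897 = 1/77897=0.00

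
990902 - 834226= 156676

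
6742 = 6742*1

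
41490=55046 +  - 13556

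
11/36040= 11/36040 = 0.00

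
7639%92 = 3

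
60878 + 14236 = 75114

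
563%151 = 110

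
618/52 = 309/26=11.88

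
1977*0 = 0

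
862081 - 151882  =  710199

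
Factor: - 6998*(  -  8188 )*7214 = 2^4*23^1 * 89^1*3499^1 * 3607^1 = 413359487536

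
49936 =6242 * 8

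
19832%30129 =19832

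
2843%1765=1078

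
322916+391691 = 714607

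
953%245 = 218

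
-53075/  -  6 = 53075/6 = 8845.83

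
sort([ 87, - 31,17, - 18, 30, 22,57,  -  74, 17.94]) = [ - 74,  -  31, - 18,17,17.94, 22,  30, 57 , 87 ] 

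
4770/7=681 + 3/7 = 681.43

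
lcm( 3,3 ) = 3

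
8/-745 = - 1 + 737/745 = - 0.01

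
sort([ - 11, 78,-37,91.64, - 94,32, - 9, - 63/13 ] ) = [-94,-37, -11 ,- 9,-63/13,  32, 78, 91.64]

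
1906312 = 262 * 7276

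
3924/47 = 3924/47  =  83.49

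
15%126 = 15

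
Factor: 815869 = 815869^1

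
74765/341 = 74765/341 = 219.25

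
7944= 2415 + 5529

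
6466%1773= 1147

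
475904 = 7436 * 64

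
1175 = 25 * 47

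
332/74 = 4 + 18/37= 4.49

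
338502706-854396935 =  - 515894229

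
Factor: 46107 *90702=2^1*3^4 * 47^1*109^1*5039^1=4181997114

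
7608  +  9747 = 17355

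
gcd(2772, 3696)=924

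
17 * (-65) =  - 1105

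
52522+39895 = 92417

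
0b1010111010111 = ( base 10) 5591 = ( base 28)73j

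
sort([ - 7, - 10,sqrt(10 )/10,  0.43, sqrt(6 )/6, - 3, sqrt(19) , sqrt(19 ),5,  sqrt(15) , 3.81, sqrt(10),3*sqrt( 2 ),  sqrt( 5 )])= [ - 10, - 7,-3, sqrt( 10) /10 , sqrt( 6 ) /6, 0.43,sqrt(5 ), sqrt( 10 ), 3.81 , sqrt( 15 ), 3*sqrt( 2 ),  sqrt( 19),sqrt( 19 ), 5] 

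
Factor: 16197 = 3^1*5399^1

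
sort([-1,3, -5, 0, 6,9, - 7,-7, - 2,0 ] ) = [-7, - 7, -5,  -  2, - 1,0,0, 3, 6,9]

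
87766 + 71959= 159725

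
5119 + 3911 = 9030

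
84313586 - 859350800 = -775037214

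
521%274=247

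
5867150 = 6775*866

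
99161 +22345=121506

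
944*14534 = 13720096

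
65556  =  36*1821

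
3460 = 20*173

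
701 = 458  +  243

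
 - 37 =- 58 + 21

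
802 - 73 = 729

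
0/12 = 0 = 0.00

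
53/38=1 + 15/38 = 1.39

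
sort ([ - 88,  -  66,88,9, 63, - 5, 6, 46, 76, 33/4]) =[ - 88, - 66, - 5,6, 33/4, 9, 46,63, 76, 88]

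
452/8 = 113/2 = 56.50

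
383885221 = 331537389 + 52347832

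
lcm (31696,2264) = 31696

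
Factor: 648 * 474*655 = 201184560 = 2^4*3^5 * 5^1*79^1*131^1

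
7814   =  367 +7447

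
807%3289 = 807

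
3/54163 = 3/54163 =0.00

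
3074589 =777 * 3957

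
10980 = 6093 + 4887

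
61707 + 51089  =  112796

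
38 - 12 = 26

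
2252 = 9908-7656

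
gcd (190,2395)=5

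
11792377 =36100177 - 24307800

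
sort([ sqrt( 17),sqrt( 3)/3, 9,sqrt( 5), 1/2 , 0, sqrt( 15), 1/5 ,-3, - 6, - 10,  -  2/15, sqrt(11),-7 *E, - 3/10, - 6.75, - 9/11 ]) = [ - 7 * E,-10,-6.75,-6,-3, -9/11, - 3/10,  -  2/15,0, 1/5, 1/2,sqrt( 3) /3, sqrt( 5) , sqrt( 11 ), sqrt( 15), sqrt ( 17), 9]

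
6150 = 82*75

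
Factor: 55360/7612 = 2^4*5^1 *11^ ( -1 )  =  80/11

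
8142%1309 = 288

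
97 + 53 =150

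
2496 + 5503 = 7999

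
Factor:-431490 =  - 2^1 *3^1*5^1*19^1*757^1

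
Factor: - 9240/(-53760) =11/64 = 2^( - 6) * 11^1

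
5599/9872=5599/9872 = 0.57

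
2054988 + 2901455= 4956443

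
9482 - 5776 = 3706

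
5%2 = 1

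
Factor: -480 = -2^5 * 3^1*5^1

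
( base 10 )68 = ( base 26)2G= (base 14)4C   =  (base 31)26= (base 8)104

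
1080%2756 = 1080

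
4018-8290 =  -4272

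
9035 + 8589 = 17624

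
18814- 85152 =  - 66338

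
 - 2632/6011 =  - 2632/6011  =  - 0.44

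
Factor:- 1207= - 17^1*71^1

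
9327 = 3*3109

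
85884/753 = 28628/251 = 114.06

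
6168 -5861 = 307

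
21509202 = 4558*4719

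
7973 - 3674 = 4299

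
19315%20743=19315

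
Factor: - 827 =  - 827^1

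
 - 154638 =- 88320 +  - 66318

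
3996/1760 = 999/440 = 2.27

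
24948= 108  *231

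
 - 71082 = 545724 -616806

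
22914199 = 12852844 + 10061355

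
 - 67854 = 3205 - 71059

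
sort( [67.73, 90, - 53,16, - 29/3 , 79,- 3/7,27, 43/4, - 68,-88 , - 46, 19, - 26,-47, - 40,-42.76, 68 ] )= [ - 88,  -  68, - 53,  -  47, - 46, - 42.76, - 40 , - 26, - 29/3, - 3/7,43/4, 16, 19, 27, 67.73 , 68, 79,90]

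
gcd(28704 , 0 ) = 28704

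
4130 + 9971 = 14101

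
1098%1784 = 1098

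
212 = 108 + 104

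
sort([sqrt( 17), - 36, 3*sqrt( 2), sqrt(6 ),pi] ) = [-36, sqrt( 6 ), pi , sqrt( 17 ), 3 *sqrt( 2)]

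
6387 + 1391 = 7778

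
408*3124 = 1274592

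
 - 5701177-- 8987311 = 3286134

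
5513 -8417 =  - 2904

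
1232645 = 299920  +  932725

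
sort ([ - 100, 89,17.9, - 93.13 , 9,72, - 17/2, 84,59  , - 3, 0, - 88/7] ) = [ - 100, - 93.13, - 88/7, - 17/2, - 3,0,9, 17.9, 59,72,84 , 89 ]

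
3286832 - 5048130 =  -1761298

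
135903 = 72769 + 63134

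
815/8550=163/1710 = 0.10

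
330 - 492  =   - 162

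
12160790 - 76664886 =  - 64504096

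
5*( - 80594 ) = - 402970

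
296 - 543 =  - 247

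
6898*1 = 6898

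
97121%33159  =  30803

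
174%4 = 2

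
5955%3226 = 2729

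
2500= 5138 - 2638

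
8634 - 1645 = 6989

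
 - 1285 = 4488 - 5773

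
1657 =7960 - 6303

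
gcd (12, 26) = 2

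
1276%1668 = 1276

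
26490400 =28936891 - 2446491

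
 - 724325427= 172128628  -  896454055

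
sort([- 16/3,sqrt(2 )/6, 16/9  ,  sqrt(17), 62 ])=[ - 16/3,sqrt(2)/6, 16/9, sqrt(17), 62 ]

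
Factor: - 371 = - 7^1 * 53^1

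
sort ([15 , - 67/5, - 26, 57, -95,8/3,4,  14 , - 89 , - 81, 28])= [  -  95, - 89 ,-81,-26 ,-67/5,8/3, 4, 14, 15,28, 57]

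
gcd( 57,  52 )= 1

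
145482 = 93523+51959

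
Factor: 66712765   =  5^1*7^2*23^1*11839^1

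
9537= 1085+8452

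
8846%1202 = 432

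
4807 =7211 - 2404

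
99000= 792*125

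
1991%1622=369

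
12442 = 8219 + 4223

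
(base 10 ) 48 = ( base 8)60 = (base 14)36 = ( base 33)1f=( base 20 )28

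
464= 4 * 116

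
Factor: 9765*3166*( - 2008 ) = - 62079307920  =  - 2^4*3^2*5^1*7^1*31^1*251^1*1583^1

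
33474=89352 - 55878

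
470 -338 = 132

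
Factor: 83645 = 5^1*16729^1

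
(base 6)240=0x60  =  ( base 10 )96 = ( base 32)30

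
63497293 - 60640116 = 2857177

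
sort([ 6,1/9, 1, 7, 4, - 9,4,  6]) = [ - 9, 1/9,1, 4, 4, 6, 6,  7 ]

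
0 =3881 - 3881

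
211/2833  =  211/2833 = 0.07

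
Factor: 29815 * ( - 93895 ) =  - 2799479425 =- 5^2*67^1*89^2*211^1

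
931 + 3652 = 4583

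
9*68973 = 620757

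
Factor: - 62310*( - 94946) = 5916085260 = 2^2*3^1*5^1*29^1*31^1*67^1*1637^1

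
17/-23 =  - 17/23  =  -0.74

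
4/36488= 1/9122=0.00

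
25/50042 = 25/50042 = 0.00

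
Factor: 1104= 2^4*3^1*23^1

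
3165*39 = 123435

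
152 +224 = 376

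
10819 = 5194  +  5625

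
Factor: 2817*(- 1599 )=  - 3^3*13^1*41^1*313^1 = - 4504383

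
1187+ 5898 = 7085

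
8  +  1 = 9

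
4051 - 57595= - 53544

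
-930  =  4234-5164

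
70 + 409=479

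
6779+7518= 14297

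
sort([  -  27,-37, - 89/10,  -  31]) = [ - 37, - 31,  -  27, -89/10]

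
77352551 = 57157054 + 20195497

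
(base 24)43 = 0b1100011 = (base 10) 99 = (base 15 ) 69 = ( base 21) 4F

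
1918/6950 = 959/3475=0.28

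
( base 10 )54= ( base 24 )26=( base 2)110110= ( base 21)2C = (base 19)2g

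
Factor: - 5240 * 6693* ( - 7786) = 2^4*3^1*5^1 * 17^1 * 23^1*97^1 * 131^1*229^1 = 273065297520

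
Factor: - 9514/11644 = -67/82 = - 2^( -1)*41^(-1)*67^1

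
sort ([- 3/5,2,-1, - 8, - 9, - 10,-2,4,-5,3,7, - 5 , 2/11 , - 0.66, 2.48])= [ - 10, - 9, - 8,- 5, - 5,- 2, - 1,-0.66, - 3/5,2/11, 2,2.48  ,  3,4,7 ]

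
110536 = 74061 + 36475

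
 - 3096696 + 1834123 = - 1262573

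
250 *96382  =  24095500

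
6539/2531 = 6539/2531 = 2.58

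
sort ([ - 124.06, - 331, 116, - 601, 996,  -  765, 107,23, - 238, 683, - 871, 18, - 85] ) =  [ - 871, - 765,  -  601,-331, - 238,- 124.06, - 85,18, 23,107, 116,683, 996] 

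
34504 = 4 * 8626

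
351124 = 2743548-2392424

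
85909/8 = 85909/8 = 10738.62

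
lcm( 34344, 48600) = 2575800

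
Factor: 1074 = 2^1*3^1 * 179^1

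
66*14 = 924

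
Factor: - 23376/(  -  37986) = 2^3*13^( - 1) = 8/13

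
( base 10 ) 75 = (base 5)300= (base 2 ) 1001011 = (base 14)55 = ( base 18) 43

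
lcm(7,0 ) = 0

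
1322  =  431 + 891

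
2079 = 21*99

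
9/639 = 1/71 = 0.01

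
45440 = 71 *640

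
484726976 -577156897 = -92429921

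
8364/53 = 8364/53 = 157.81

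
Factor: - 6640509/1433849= - 3^1* 59^1*37517^1 * 1433849^ ( - 1 ) 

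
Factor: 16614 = 2^1*3^2*13^1*71^1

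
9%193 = 9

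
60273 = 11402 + 48871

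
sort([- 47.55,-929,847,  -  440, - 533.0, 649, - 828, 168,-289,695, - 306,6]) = [ - 929, - 828,-533.0,-440, - 306, - 289, - 47.55,6, 168, 649 , 695, 847]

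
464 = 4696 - 4232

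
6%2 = 0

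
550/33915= 110/6783 = 0.02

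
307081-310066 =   -  2985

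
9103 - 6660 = 2443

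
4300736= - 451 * (  -  9536) 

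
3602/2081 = 3602/2081 = 1.73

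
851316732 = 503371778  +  347944954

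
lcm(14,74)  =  518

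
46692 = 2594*18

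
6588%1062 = 216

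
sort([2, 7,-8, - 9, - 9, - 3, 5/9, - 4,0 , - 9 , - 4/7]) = [ - 9, - 9, - 9,- 8, - 4, - 3, - 4/7, 0, 5/9, 2,7 ]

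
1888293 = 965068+923225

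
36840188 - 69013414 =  - 32173226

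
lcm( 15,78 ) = 390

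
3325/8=415 + 5/8 = 415.62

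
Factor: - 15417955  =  -5^1  *7^1*373^1*1181^1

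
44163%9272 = 7075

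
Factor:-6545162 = - 2^1*13^1*251737^1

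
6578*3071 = 20201038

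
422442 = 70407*6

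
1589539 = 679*2341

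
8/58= 4/29 =0.14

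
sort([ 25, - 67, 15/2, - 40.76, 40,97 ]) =[ - 67, - 40.76,15/2, 25, 40,97 ]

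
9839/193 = 9839/193=50.98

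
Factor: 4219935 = 3^1* 5^1*29^1*89^1* 109^1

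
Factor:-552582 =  - 2^1*3^6*379^1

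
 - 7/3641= - 1 + 3634/3641 = -0.00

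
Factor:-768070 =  - 2^1 * 5^1 * 89^1 * 863^1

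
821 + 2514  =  3335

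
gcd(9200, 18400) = 9200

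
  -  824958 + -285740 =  - 1110698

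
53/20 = 2+13/20 =2.65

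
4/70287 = 4/70287 = 0.00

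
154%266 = 154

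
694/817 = 694/817 =0.85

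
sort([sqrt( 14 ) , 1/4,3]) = [1/4, 3,sqrt(14)] 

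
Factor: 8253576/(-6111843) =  - 2751192/2037281 = - 2^3 * 3^3 * 47^1 *271^1*2037281^( - 1)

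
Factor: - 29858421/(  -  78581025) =3^( - 1) * 5^( - 2)* 71^( - 1 )*641^1*4919^(-1 )*15527^1 = 9952807/26193675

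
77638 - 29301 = 48337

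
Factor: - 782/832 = - 2^( - 5 )*13^( - 1) * 17^1*23^1=   - 391/416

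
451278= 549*822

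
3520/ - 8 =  - 440/1 = -440.00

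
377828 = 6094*62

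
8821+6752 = 15573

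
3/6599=3/6599 = 0.00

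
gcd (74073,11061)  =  3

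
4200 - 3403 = 797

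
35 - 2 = 33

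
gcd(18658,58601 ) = 1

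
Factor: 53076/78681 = 17692/26227 = 2^2 * 4423^1*26227^( - 1) 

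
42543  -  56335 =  - 13792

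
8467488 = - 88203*( - 96 ) 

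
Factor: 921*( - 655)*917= - 3^1*5^1*7^1*131^2*307^1 = -553184835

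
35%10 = 5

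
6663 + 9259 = 15922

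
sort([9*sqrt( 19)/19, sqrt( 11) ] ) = [9*sqrt( 19 )/19 , sqrt( 11)]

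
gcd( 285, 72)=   3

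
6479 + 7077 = 13556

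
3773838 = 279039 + 3494799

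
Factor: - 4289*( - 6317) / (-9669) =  - 3^( - 1)*11^( - 1 )*293^(  -  1 )* 4289^1 * 6317^1 =-27093613/9669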